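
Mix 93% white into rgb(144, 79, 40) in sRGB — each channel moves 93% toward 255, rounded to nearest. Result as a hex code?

Lerp each channel 93% toward 255:
  R: 144 + 103.23 = 247.23 → 247
  G: 79 + 0.93×(255−79) = 79 + 163.68 = 242.68 → 243
  B: 40 + 199.95 = 239.95 → 240
rgb(247, 243, 240) = #f7f3f0.

#f7f3f0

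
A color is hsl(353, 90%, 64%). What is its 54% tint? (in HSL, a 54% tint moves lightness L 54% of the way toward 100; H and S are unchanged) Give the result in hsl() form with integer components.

hsl(353, 90%, 83%)

L moves 54% from 64 toward 100: 64 + 19.44 = 83.44 → 83.
H and S are unchanged.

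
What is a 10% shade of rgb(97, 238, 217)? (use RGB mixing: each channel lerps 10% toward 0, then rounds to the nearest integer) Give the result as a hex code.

Per channel, c → c + 0.1(0 − c):
  R: 97 − 9.7 = 87.3 → 87
  G: 238 + 0.1×(0−238) = 238 − 23.8 = 214.2 → 214
  B: 217 + 0.1×(0−217) = 217 − 21.7 = 195.3 → 195
rgb(87, 214, 195) = #57D6C3.

#57D6C3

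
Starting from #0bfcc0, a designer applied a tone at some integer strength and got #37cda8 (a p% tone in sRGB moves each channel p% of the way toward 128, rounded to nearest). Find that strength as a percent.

38%

#0bfcc0 is rgb(11, 252, 192); #37cda8 is rgb(55, 205, 168).
On the G channel (widest range): 205 ≈ 252 + (p/100)(128 − 252), so p ≈ 100×(205 − 252)/(128 − 252) = -4700/-124 = 37.90.
p = 38 reproduces all three channels after rounding.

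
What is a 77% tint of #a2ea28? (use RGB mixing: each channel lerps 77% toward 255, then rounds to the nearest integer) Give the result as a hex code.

#eaface

#a2ea28 is rgb(162, 234, 40).
Per channel, c → c + 0.77(255 − c):
  R: 162 + 71.61 = 233.61 → 234
  G: 234 + 0.77×(255−234) = 234 + 16.17 = 250.17 → 250
  B: 40 + 165.55 = 205.55 → 206
rgb(234, 250, 206) = #eaface.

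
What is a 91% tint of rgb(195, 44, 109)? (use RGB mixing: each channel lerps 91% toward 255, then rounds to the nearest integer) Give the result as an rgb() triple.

A 91% tint moves each channel 91% toward 255:
  R: 195 + 0.91×(255−195) = 195 + 54.6 = 249.6 → 250
  G: 44 + 192.01 = 236.01 → 236
  B: 109 + 0.91×(255−109) = 109 + 132.86 = 241.86 → 242

rgb(250, 236, 242)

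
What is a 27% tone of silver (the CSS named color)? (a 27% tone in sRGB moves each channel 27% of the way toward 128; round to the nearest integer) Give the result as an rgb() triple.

rgb(175, 175, 175)

CSS silver is rgb(192, 192, 192).
Lerp each channel 27% toward 128:
  R: 192 − 17.28 = 174.72 → 175
  G: 192 − 17.28 = 174.72 → 175
  B: 192 − 17.28 = 174.72 → 175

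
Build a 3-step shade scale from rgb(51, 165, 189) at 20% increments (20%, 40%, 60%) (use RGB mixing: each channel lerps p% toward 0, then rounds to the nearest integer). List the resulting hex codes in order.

#298497, #1F6371, #14424C

20%: (51 − 10.2 = 40.8→41, 165 − 33 = 132→132, 189 − 37.8 = 151.2→151) → #298497
40%: (51 − 20.4 = 30.6→31, 165 − 66 = 99→99, 189 − 75.6 = 113.4→113) → #1F6371
60%: (51 − 30.6 = 20.4→20, 165 − 99 = 66→66, 189 − 113.4 = 75.6→76) → #14424C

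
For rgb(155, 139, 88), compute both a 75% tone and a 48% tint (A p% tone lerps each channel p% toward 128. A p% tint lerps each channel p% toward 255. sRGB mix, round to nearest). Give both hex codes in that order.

#878376, #CBC3A8

75% tone:
  R: 155 − 20.25 = 134.75 → 135
  G: 139 − 8.25 = 130.75 → 131
  B: 88 + 30 = 118 → 118
  → #878376
48% tint:
  R: 155 + 48 = 203 → 203
  G: 139 + 55.68 = 194.68 → 195
  B: 88 + 0.48×(255−88) = 88 + 80.16 = 168.16 → 168
  → #CBC3A8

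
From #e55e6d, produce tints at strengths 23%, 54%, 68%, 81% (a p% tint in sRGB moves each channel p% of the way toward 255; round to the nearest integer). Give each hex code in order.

#e55e6d is rgb(229, 94, 109).
23%: (229 + 5.98 = 234.98→235, 94 + 37.03 = 131.03→131, 109 + 33.58 = 142.58→143) → #eb838f
54%: (229 + 14.04 = 243.04→243, 94 + 86.94 = 180.94→181, 109 + 78.84 = 187.84→188) → #f3b5bc
68%: (229 + 17.68 = 246.68→247, 94 + 109.48 = 203.48→203, 109 + 99.28 = 208.28→208) → #f7cbd0
81%: (229 + 21.06 = 250.06→250, 94 + 130.41 = 224.41→224, 109 + 118.26 = 227.26→227) → #fae0e3

#eb838f, #f3b5bc, #f7cbd0, #fae0e3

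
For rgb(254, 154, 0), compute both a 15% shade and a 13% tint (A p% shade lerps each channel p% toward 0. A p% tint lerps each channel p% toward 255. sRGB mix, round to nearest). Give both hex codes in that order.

15% shade:
  R: 254 − 38.1 = 215.9 → 216
  G: 154 + 0.15×(0−154) = 154 − 23.1 = 130.9 → 131
  B: 0 + 0.15×(0−0) = 0 + 0 = 0 → 0
  → #d88300
13% tint:
  R: 254 + 0.13 = 254.13 → 254
  G: 154 + 0.13×(255−154) = 154 + 13.13 = 167.13 → 167
  B: 0 + 0.13×(255−0) = 0 + 33.15 = 33.15 → 33
  → #fea721

#d88300, #fea721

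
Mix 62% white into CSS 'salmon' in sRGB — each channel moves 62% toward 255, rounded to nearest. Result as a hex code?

#FDCFC9

CSS salmon is rgb(250, 128, 114).
Lerp each channel 62% toward 255:
  R: 250 + 0.62×(255−250) = 250 + 3.1 = 253.1 → 253
  G: 128 + 0.62×(255−128) = 128 + 78.74 = 206.74 → 207
  B: 114 + 0.62×(255−114) = 114 + 87.42 = 201.42 → 201
rgb(253, 207, 201) = #FDCFC9.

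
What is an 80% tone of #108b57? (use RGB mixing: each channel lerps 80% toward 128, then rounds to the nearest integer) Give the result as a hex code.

#6a8278

#108b57 is rgb(16, 139, 87).
An 80% tone moves each channel 80% toward 128:
  R: 16 + 0.8×(128−16) = 16 + 89.6 = 105.6 → 106
  G: 139 + 0.8×(128−139) = 139 − 8.8 = 130.2 → 130
  B: 87 + 0.8×(128−87) = 87 + 32.8 = 119.8 → 120
rgb(106, 130, 120) = #6a8278.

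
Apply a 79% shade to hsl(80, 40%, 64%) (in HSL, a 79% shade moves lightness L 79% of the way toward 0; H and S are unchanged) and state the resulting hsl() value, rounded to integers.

L moves 79% from 64 toward 0: 64 − 50.56 = 13.44 → 13.
H and S are unchanged.

hsl(80, 40%, 13%)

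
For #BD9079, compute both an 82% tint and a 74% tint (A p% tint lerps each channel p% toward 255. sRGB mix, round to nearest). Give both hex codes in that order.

#BD9079 is rgb(189, 144, 121).
82% tint:
  R: 189 + 0.82×(255−189) = 189 + 54.12 = 243.12 → 243
  G: 144 + 0.82×(255−144) = 144 + 91.02 = 235.02 → 235
  B: 121 + 109.88 = 230.88 → 231
  → #F3EBE7
74% tint:
  R: 189 + 0.74×(255−189) = 189 + 48.84 = 237.84 → 238
  G: 144 + 0.74×(255−144) = 144 + 82.14 = 226.14 → 226
  B: 121 + 0.74×(255−121) = 121 + 99.16 = 220.16 → 220
  → #EEE2DC

#F3EBE7, #EEE2DC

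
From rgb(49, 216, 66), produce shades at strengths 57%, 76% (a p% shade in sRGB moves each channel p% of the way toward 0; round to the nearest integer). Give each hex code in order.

#155d1c, #0c3410

57%: (49 − 27.93 = 21.07→21, 216 − 123.12 = 92.88→93, 66 − 37.62 = 28.38→28) → #155d1c
76%: (49 − 37.24 = 11.76→12, 216 − 164.16 = 51.84→52, 66 − 50.16 = 15.84→16) → #0c3410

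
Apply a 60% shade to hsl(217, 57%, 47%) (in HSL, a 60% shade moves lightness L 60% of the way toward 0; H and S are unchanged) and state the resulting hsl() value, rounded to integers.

L moves 60% from 47 toward 0: 47 − 28.2 = 18.8 → 19.
H and S are unchanged.

hsl(217, 57%, 19%)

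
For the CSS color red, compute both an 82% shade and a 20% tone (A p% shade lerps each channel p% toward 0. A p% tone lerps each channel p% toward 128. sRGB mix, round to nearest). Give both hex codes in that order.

CSS red is rgb(255, 0, 0).
82% shade:
  R: 255 + 0.82×(0−255) = 255 − 209.1 = 45.9 → 46
  G: 0 + 0.82×(0−0) = 0 + 0 = 0 → 0
  B: 0 + 0.82×(0−0) = 0 + 0 = 0 → 0
  → #2E0000
20% tone:
  R: 255 + 0.2×(128−255) = 255 − 25.4 = 229.6 → 230
  G: 0 + 0.2×(128−0) = 0 + 25.6 = 25.6 → 26
  B: 0 + 0.2×(128−0) = 0 + 25.6 = 25.6 → 26
  → #E61A1A

#2E0000, #E61A1A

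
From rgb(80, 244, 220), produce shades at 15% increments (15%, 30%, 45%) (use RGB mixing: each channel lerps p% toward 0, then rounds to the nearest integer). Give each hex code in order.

#44cfbb, #38ab9a, #2c8679

15%: (80 − 12 = 68→68, 244 − 36.6 = 207.4→207, 220 − 33 = 187→187) → #44cfbb
30%: (80 − 24 = 56→56, 244 − 73.2 = 170.8→171, 220 − 66 = 154→154) → #38ab9a
45%: (80 − 36 = 44→44, 244 − 109.8 = 134.2→134, 220 − 99 = 121→121) → #2c8679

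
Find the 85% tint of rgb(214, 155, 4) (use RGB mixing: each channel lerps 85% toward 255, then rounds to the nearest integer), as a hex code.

#F9F0D9

An 85% tint moves each channel 85% toward 255:
  R: 214 + 34.85 = 248.85 → 249
  G: 155 + 0.85×(255−155) = 155 + 85 = 240 → 240
  B: 4 + 213.35 = 217.35 → 217
rgb(249, 240, 217) = #F9F0D9.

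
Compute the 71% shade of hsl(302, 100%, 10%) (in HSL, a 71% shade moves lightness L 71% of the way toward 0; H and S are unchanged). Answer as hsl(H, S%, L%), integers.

hsl(302, 100%, 3%)

L moves 71% from 10 toward 0: 10 − 7.1 = 2.9 → 3.
H and S are unchanged.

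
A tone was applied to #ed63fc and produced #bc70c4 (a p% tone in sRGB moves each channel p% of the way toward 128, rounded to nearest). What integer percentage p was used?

45%

#ed63fc is rgb(237, 99, 252); #bc70c4 is rgb(188, 112, 196).
On the B channel (widest range): 196 ≈ 252 + (p/100)(128 − 252), so p ≈ 100×(196 − 252)/(128 − 252) = -5600/-124 = 45.16.
p = 45 reproduces all three channels after rounding.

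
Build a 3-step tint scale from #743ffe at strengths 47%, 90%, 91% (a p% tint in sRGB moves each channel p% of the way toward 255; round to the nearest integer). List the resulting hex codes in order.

#743ffe is rgb(116, 63, 254).
47%: (116 + 65.33 = 181.33→181, 63 + 90.24 = 153.24→153, 254→254) → #b599fe
90%: (116 + 125.1 = 241.1→241, 63 + 172.8 = 235.8→236, 254 + 0.9 = 254.9→255) → #f1ecff
91%: (116 + 126.49 = 242.49→242, 63 + 174.72 = 237.72→238, 254 + 0.91 = 254.91→255) → #f2eeff

#b599fe, #f1ecff, #f2eeff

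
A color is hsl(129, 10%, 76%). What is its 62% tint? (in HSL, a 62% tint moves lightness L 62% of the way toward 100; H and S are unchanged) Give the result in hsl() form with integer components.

hsl(129, 10%, 91%)

L moves 62% from 76 toward 100: 76 + 14.88 = 90.88 → 91.
H and S are unchanged.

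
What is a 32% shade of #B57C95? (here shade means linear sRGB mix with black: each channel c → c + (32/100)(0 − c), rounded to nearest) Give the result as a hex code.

#7B5465

#B57C95 is rgb(181, 124, 149).
Lerp each channel 32% toward 0:
  R: 181 − 57.92 = 123.08 → 123
  G: 124 + 0.32×(0−124) = 124 − 39.68 = 84.32 → 84
  B: 149 + 0.32×(0−149) = 149 − 47.68 = 101.32 → 101
rgb(123, 84, 101) = #7B5465.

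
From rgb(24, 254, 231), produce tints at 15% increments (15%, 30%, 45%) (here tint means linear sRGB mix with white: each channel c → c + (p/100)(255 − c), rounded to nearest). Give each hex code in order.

15%: (24 + 34.65 = 58.65→59, 254→254, 231 + 3.6 = 234.6→235) → #3BFEEB
30%: (24 + 69.3 = 93.3→93, 254→254, 231 + 7.2 = 238.2→238) → #5DFEEE
45%: (24 + 103.95 = 127.95→128, 254→254, 231 + 10.8 = 241.8→242) → #80FEF2

#3BFEEB, #5DFEEE, #80FEF2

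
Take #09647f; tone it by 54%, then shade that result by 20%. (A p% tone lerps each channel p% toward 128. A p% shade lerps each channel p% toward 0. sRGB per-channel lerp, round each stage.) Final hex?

#09647f is rgb(9, 100, 127).
A 54% tone moves each channel 54% toward 128:
  R: 9 + 0.54×(128−9) = 9 + 64.26 = 73.26 → 73
  G: 100 + 0.54×(128−100) = 100 + 15.12 = 115.12 → 115
  B: 127 + 0.54×(128−127) = 127 + 0.54 = 127.54 → 128
After the tone: rgb(73, 115, 128) = #497380.
A 20% shade moves each channel 20% toward 0:
  R: 73 + 0.2×(0−73) = 73 − 14.6 = 58.4 → 58
  G: 115 + 0.2×(0−115) = 115 − 23 = 92 → 92
  B: 128 − 25.6 = 102.4 → 102
rgb(58, 92, 102) = #3a5c66.

#3a5c66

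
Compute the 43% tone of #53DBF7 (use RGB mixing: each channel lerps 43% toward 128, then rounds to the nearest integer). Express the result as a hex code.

#66B4C4

#53DBF7 is rgb(83, 219, 247).
A 43% tone moves each channel 43% toward 128:
  R: 83 + 0.43×(128−83) = 83 + 19.35 = 102.35 → 102
  G: 219 + 0.43×(128−219) = 219 − 39.13 = 179.87 → 180
  B: 247 + 0.43×(128−247) = 247 − 51.17 = 195.83 → 196
rgb(102, 180, 196) = #66B4C4.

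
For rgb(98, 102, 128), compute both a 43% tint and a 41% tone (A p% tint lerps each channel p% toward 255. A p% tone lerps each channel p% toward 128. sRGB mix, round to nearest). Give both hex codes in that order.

43% tint:
  R: 98 + 0.43×(255−98) = 98 + 67.51 = 165.51 → 166
  G: 102 + 65.79 = 167.79 → 168
  B: 128 + 0.43×(255−128) = 128 + 54.61 = 182.61 → 183
  → #a6a8b7
41% tone:
  R: 98 + 12.3 = 110.3 → 110
  G: 102 + 0.41×(128−102) = 102 + 10.66 = 112.66 → 113
  B: 128 + 0.41×(128−128) = 128 + 0 = 128 → 128
  → #6e7180

#a6a8b7, #6e7180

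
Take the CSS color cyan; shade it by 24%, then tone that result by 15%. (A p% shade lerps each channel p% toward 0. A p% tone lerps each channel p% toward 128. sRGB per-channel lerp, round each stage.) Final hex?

#13B8B8

CSS cyan is rgb(0, 255, 255).
Per channel, c → c + 0.24(0 − c):
  R: 0 + 0 = 0 → 0
  G: 255 + 0.24×(0−255) = 255 − 61.2 = 193.8 → 194
  B: 255 + 0.24×(0−255) = 255 − 61.2 = 193.8 → 194
After the shade: rgb(0, 194, 194) = #00C2C2.
Per channel, c → c + 0.15(128 − c):
  R: 0 + 0.15×(128−0) = 0 + 19.2 = 19.2 → 19
  G: 194 + 0.15×(128−194) = 194 − 9.9 = 184.1 → 184
  B: 194 + 0.15×(128−194) = 194 − 9.9 = 184.1 → 184
rgb(19, 184, 184) = #13B8B8.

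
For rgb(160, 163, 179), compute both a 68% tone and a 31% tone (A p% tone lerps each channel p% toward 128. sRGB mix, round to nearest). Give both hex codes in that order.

#8A8B90, #9698A3

68% tone:
  R: 160 − 21.76 = 138.24 → 138
  G: 163 + 0.68×(128−163) = 163 − 23.8 = 139.2 → 139
  B: 179 + 0.68×(128−179) = 179 − 34.68 = 144.32 → 144
  → #8A8B90
31% tone:
  R: 160 − 9.92 = 150.08 → 150
  G: 163 + 0.31×(128−163) = 163 − 10.85 = 152.15 → 152
  B: 179 − 15.81 = 163.19 → 163
  → #9698A3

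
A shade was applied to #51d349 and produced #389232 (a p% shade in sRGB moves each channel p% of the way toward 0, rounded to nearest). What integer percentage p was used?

#51d349 is rgb(81, 211, 73); #389232 is rgb(56, 146, 50).
On the G channel (widest range): 146 ≈ 211 + (p/100)(0 − 211), so p ≈ 100×(146 − 211)/(0 − 211) = -6500/-211 = 30.81.
p = 31 reproduces all three channels after rounding.

31%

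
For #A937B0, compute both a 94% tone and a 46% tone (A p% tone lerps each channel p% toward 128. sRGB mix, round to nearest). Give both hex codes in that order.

#A937B0 is rgb(169, 55, 176).
94% tone:
  R: 169 − 38.54 = 130.46 → 130
  G: 55 + 0.94×(128−55) = 55 + 68.62 = 123.62 → 124
  B: 176 − 45.12 = 130.88 → 131
  → #827C83
46% tone:
  R: 169 − 18.86 = 150.14 → 150
  G: 55 + 33.58 = 88.58 → 89
  B: 176 + 0.46×(128−176) = 176 − 22.08 = 153.92 → 154
  → #96599A

#827C83, #96599A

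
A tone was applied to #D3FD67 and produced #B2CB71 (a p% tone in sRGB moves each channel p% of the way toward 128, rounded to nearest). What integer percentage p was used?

40%

#D3FD67 is rgb(211, 253, 103); #B2CB71 is rgb(178, 203, 113).
On the G channel (widest range): 203 ≈ 253 + (p/100)(128 − 253), so p ≈ 100×(203 − 253)/(128 − 253) = -5000/-125 = 40.00.
p = 40 reproduces all three channels after rounding.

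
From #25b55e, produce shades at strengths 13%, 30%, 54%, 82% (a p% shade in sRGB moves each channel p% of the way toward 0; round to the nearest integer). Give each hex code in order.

#209d52, #1a7f42, #11532b, #072111

#25b55e is rgb(37, 181, 94).
13%: (37 − 4.81 = 32.19→32, 181 − 23.53 = 157.47→157, 94 − 12.22 = 81.78→82) → #209d52
30%: (37 − 11.1 = 25.9→26, 181 − 54.3 = 126.7→127, 94 − 28.2 = 65.8→66) → #1a7f42
54%: (37 − 19.98 = 17.02→17, 181 − 97.74 = 83.26→83, 94 − 50.76 = 43.24→43) → #11532b
82%: (37 − 30.34 = 6.66→7, 181 − 148.42 = 32.58→33, 94 − 77.08 = 16.92→17) → #072111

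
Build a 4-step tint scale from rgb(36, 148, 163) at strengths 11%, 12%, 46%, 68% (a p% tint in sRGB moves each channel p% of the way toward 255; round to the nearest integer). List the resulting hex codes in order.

#3CA0AD, #3EA1AE, #89C5CD, #B9DDE2

11%: (36 + 24.09 = 60.09→60, 148 + 11.77 = 159.77→160, 163 + 10.12 = 173.12→173) → #3CA0AD
12%: (36 + 26.28 = 62.28→62, 148 + 12.84 = 160.84→161, 163 + 11.04 = 174.04→174) → #3EA1AE
46%: (36 + 100.74 = 136.74→137, 148 + 49.22 = 197.22→197, 163 + 42.32 = 205.32→205) → #89C5CD
68%: (36 + 148.92 = 184.92→185, 148 + 72.76 = 220.76→221, 163 + 62.56 = 225.56→226) → #B9DDE2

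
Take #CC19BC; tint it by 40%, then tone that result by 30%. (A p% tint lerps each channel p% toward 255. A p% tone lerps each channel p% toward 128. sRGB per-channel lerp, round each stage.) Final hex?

#C378BD

#CC19BC is rgb(204, 25, 188).
Lerp each channel 40% toward 255:
  R: 204 + 0.4×(255−204) = 204 + 20.4 = 224.4 → 224
  G: 25 + 0.4×(255−25) = 25 + 92 = 117 → 117
  B: 188 + 0.4×(255−188) = 188 + 26.8 = 214.8 → 215
After the tint: rgb(224, 117, 215) = #E075D7.
Per channel, c → c + 0.3(128 − c):
  R: 224 + 0.3×(128−224) = 224 − 28.8 = 195.2 → 195
  G: 117 + 0.3×(128−117) = 117 + 3.3 = 120.3 → 120
  B: 215 − 26.1 = 188.9 → 189
rgb(195, 120, 189) = #C378BD.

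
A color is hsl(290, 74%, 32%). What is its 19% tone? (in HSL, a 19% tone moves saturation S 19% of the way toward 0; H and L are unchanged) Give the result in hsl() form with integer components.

hsl(290, 60%, 32%)

S moves 19% from 74 toward 0: 74 − 14.06 = 59.94 → 60.
H and L are unchanged.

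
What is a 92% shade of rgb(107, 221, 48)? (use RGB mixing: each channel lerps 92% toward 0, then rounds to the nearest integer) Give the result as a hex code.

Per channel, c → c + 0.92(0 − c):
  R: 107 − 98.44 = 8.56 → 9
  G: 221 + 0.92×(0−221) = 221 − 203.32 = 17.68 → 18
  B: 48 − 44.16 = 3.84 → 4
rgb(9, 18, 4) = #091204.

#091204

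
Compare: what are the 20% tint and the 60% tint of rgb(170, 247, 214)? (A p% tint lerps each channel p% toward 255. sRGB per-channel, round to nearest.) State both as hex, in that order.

#BBF9DE, #DDFCEF

20% tint:
  R: 170 + 17 = 187 → 187
  G: 247 + 1.6 = 248.6 → 249
  B: 214 + 8.2 = 222.2 → 222
  → #BBF9DE
60% tint:
  R: 170 + 0.6×(255−170) = 170 + 51 = 221 → 221
  G: 247 + 4.8 = 251.8 → 252
  B: 214 + 0.6×(255−214) = 214 + 24.6 = 238.6 → 239
  → #DDFCEF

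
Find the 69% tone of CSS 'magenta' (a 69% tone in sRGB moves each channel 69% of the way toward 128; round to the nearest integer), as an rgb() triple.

CSS magenta is rgb(255, 0, 255).
Per channel, c → c + 0.69(128 − c):
  R: 255 − 87.63 = 167.37 → 167
  G: 0 + 0.69×(128−0) = 0 + 88.32 = 88.32 → 88
  B: 255 + 0.69×(128−255) = 255 − 87.63 = 167.37 → 167

rgb(167, 88, 167)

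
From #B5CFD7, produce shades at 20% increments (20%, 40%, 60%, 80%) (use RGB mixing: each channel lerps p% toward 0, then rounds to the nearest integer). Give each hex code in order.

#91A6AC, #6D7C81, #485356, #24292B

#B5CFD7 is rgb(181, 207, 215).
20%: (181 − 36.2 = 144.8→145, 207 − 41.4 = 165.6→166, 215 − 43 = 172→172) → #91A6AC
40%: (181 − 72.4 = 108.6→109, 207 − 82.8 = 124.2→124, 215 − 86 = 129→129) → #6D7C81
60%: (181 − 108.6 = 72.4→72, 207 − 124.2 = 82.8→83, 215 − 129 = 86→86) → #485356
80%: (181 − 144.8 = 36.2→36, 207 − 165.6 = 41.4→41, 215 − 172 = 43→43) → #24292B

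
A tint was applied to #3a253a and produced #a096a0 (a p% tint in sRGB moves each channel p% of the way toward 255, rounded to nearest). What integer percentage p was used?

#3a253a is rgb(58, 37, 58); #a096a0 is rgb(160, 150, 160).
On the G channel (widest range): 150 ≈ 37 + (p/100)(255 − 37), so p ≈ 100×(150 − 37)/(255 − 37) = 11300/218 = 51.83.
p = 52 reproduces all three channels after rounding.

52%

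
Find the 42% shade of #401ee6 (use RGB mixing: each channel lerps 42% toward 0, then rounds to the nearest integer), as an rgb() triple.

#401ee6 is rgb(64, 30, 230).
Per channel, c → c + 0.42(0 − c):
  R: 64 − 26.88 = 37.12 → 37
  G: 30 + 0.42×(0−30) = 30 − 12.6 = 17.4 → 17
  B: 230 − 96.6 = 133.4 → 133

rgb(37, 17, 133)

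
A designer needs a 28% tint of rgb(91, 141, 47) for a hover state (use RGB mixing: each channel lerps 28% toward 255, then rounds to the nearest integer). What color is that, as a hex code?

#89ad69

Per channel, c → c + 0.28(255 − c):
  R: 91 + 0.28×(255−91) = 91 + 45.92 = 136.92 → 137
  G: 141 + 0.28×(255−141) = 141 + 31.92 = 172.92 → 173
  B: 47 + 0.28×(255−47) = 47 + 58.24 = 105.24 → 105
rgb(137, 173, 105) = #89ad69.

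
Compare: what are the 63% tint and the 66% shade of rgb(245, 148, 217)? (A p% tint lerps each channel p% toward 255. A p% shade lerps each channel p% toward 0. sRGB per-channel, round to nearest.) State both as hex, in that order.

#fbd7f1, #53324a

63% tint:
  R: 245 + 6.3 = 251.3 → 251
  G: 148 + 0.63×(255−148) = 148 + 67.41 = 215.41 → 215
  B: 217 + 0.63×(255−217) = 217 + 23.94 = 240.94 → 241
  → #fbd7f1
66% shade:
  R: 245 + 0.66×(0−245) = 245 − 161.7 = 83.3 → 83
  G: 148 + 0.66×(0−148) = 148 − 97.68 = 50.32 → 50
  B: 217 − 143.22 = 73.78 → 74
  → #53324a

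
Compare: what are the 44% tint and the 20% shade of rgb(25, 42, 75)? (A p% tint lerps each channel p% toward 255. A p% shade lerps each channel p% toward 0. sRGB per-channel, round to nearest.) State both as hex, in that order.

44% tint:
  R: 25 + 101.2 = 126.2 → 126
  G: 42 + 93.72 = 135.72 → 136
  B: 75 + 0.44×(255−75) = 75 + 79.2 = 154.2 → 154
  → #7E889A
20% shade:
  R: 25 + 0.2×(0−25) = 25 − 5 = 20 → 20
  G: 42 + 0.2×(0−42) = 42 − 8.4 = 33.6 → 34
  B: 75 + 0.2×(0−75) = 75 − 15 = 60 → 60
  → #14223C

#7E889A, #14223C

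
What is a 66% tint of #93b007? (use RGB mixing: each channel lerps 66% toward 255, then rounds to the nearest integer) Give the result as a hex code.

#93b007 is rgb(147, 176, 7).
Per channel, c → c + 0.66(255 − c):
  R: 147 + 71.28 = 218.28 → 218
  G: 176 + 0.66×(255−176) = 176 + 52.14 = 228.14 → 228
  B: 7 + 163.68 = 170.68 → 171
rgb(218, 228, 171) = #dae4ab.

#dae4ab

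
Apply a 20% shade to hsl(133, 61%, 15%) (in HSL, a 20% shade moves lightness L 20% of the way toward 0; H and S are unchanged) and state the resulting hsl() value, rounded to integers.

hsl(133, 61%, 12%)

L moves 20% from 15 toward 0: 15 − 3 = 12 → 12.
H and S are unchanged.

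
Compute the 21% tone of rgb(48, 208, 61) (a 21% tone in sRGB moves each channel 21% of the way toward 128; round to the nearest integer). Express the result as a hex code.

#41BF4B

Per channel, c → c + 0.21(128 − c):
  R: 48 + 0.21×(128−48) = 48 + 16.8 = 64.8 → 65
  G: 208 − 16.8 = 191.2 → 191
  B: 61 + 14.07 = 75.07 → 75
rgb(65, 191, 75) = #41BF4B.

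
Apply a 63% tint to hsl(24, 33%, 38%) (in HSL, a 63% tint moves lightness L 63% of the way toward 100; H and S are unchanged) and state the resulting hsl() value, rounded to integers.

L moves 63% from 38 toward 100: 38 + 39.06 = 77.06 → 77.
H and S are unchanged.

hsl(24, 33%, 77%)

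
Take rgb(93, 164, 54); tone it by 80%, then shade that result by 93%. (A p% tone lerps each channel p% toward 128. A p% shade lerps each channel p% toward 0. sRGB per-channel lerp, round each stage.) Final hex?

#080908

An 80% tone moves each channel 80% toward 128:
  R: 93 + 0.8×(128−93) = 93 + 28 = 121 → 121
  G: 164 + 0.8×(128−164) = 164 − 28.8 = 135.2 → 135
  B: 54 + 59.2 = 113.2 → 113
After the tone: rgb(121, 135, 113) = #798771.
Lerp each channel 93% toward 0:
  R: 121 − 112.53 = 8.47 → 8
  G: 135 − 125.55 = 9.45 → 9
  B: 113 − 105.09 = 7.91 → 8
rgb(8, 9, 8) = #080908.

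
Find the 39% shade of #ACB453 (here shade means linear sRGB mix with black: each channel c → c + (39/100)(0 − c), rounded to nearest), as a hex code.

#696E33

#ACB453 is rgb(172, 180, 83).
A 39% shade moves each channel 39% toward 0:
  R: 172 + 0.39×(0−172) = 172 − 67.08 = 104.92 → 105
  G: 180 − 70.2 = 109.8 → 110
  B: 83 − 32.37 = 50.63 → 51
rgb(105, 110, 51) = #696E33.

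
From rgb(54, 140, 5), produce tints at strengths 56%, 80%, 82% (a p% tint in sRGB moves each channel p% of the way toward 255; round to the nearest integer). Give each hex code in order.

56%: (54 + 112.56 = 166.56→167, 140 + 64.4 = 204.4→204, 5 + 140 = 145→145) → #a7cc91
80%: (54 + 160.8 = 214.8→215, 140 + 92 = 232→232, 5 + 200 = 205→205) → #d7e8cd
82%: (54 + 164.82 = 218.82→219, 140 + 94.3 = 234.3→234, 5 + 205 = 210→210) → #dbead2

#a7cc91, #d7e8cd, #dbead2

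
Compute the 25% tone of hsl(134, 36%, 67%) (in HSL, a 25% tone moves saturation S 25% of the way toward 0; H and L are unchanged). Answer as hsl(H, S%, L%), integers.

S moves 25% from 36 toward 0: 36 − 9 = 27 → 27.
H and L are unchanged.

hsl(134, 27%, 67%)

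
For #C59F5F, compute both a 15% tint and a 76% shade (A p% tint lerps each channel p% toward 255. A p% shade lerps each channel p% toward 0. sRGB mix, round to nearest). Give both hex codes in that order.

#CEAD77, #2F2617

#C59F5F is rgb(197, 159, 95).
15% tint:
  R: 197 + 8.7 = 205.7 → 206
  G: 159 + 0.15×(255−159) = 159 + 14.4 = 173.4 → 173
  B: 95 + 24 = 119 → 119
  → #CEAD77
76% shade:
  R: 197 + 0.76×(0−197) = 197 − 149.72 = 47.28 → 47
  G: 159 − 120.84 = 38.16 → 38
  B: 95 + 0.76×(0−95) = 95 − 72.2 = 22.8 → 23
  → #2F2617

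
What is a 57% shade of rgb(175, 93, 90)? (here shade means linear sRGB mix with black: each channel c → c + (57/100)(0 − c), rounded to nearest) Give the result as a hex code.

Per channel, c → c + 0.57(0 − c):
  R: 175 + 0.57×(0−175) = 175 − 99.75 = 75.25 → 75
  G: 93 − 53.01 = 39.99 → 40
  B: 90 + 0.57×(0−90) = 90 − 51.3 = 38.7 → 39
rgb(75, 40, 39) = #4b2827.

#4b2827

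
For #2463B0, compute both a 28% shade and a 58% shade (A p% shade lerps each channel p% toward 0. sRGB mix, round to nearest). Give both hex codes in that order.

#1A477F, #0F2A4A

#2463B0 is rgb(36, 99, 176).
28% shade:
  R: 36 + 0.28×(0−36) = 36 − 10.08 = 25.92 → 26
  G: 99 + 0.28×(0−99) = 99 − 27.72 = 71.28 → 71
  B: 176 + 0.28×(0−176) = 176 − 49.28 = 126.72 → 127
  → #1A477F
58% shade:
  R: 36 + 0.58×(0−36) = 36 − 20.88 = 15.12 → 15
  G: 99 + 0.58×(0−99) = 99 − 57.42 = 41.58 → 42
  B: 176 + 0.58×(0−176) = 176 − 102.08 = 73.92 → 74
  → #0F2A4A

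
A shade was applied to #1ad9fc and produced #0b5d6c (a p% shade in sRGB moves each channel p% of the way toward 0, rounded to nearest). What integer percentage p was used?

57%

#1ad9fc is rgb(26, 217, 252); #0b5d6c is rgb(11, 93, 108).
On the B channel (widest range): 108 ≈ 252 + (p/100)(0 − 252), so p ≈ 100×(108 − 252)/(0 − 252) = -14400/-252 = 57.14.
p = 57 reproduces all three channels after rounding.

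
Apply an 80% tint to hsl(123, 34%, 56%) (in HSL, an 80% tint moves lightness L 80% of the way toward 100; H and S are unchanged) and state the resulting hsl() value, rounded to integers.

hsl(123, 34%, 91%)

L moves 80% from 56 toward 100: 56 + 35.2 = 91.2 → 91.
H and S are unchanged.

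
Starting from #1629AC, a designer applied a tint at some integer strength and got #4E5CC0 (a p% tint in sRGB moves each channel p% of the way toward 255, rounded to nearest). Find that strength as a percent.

#1629AC is rgb(22, 41, 172); #4E5CC0 is rgb(78, 92, 192).
On the R channel (widest range): 78 ≈ 22 + (p/100)(255 − 22), so p ≈ 100×(78 − 22)/(255 − 22) = 5600/233 = 24.03.
p = 24 reproduces all three channels after rounding.

24%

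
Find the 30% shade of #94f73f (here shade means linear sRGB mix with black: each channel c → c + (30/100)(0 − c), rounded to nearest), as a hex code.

#94f73f is rgb(148, 247, 63).
Lerp each channel 30% toward 0:
  R: 148 − 44.4 = 103.6 → 104
  G: 247 + 0.3×(0−247) = 247 − 74.1 = 172.9 → 173
  B: 63 + 0.3×(0−63) = 63 − 18.9 = 44.1 → 44
rgb(104, 173, 44) = #68ad2c.

#68ad2c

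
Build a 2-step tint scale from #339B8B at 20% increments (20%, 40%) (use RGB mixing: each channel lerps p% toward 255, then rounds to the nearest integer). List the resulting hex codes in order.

#5CAFA2, #85C3B9

#339B8B is rgb(51, 155, 139).
20%: (51 + 40.8 = 91.8→92, 155 + 20 = 175→175, 139 + 23.2 = 162.2→162) → #5CAFA2
40%: (51 + 81.6 = 132.6→133, 155 + 40 = 195→195, 139 + 46.4 = 185.4→185) → #85C3B9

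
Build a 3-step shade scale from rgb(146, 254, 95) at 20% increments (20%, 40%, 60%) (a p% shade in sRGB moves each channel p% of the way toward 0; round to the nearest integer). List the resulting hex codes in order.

#75cb4c, #589839, #3a6626

20%: (146 − 29.2 = 116.8→117, 254 − 50.8 = 203.2→203, 95 − 19 = 76→76) → #75cb4c
40%: (146 − 58.4 = 87.6→88, 254 − 101.6 = 152.4→152, 95 − 38 = 57→57) → #589839
60%: (146 − 87.6 = 58.4→58, 254 − 152.4 = 101.6→102, 95 − 57 = 38→38) → #3a6626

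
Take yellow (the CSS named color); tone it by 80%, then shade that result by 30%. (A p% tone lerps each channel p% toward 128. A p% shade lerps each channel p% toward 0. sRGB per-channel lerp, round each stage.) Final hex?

#6b6b47

CSS yellow is rgb(255, 255, 0).
Per channel, c → c + 0.8(128 − c):
  R: 255 + 0.8×(128−255) = 255 − 101.6 = 153.4 → 153
  G: 255 + 0.8×(128−255) = 255 − 101.6 = 153.4 → 153
  B: 0 + 0.8×(128−0) = 0 + 102.4 = 102.4 → 102
After the tone: rgb(153, 153, 102) = #999966.
Per channel, c → c + 0.3(0 − c):
  R: 153 − 45.9 = 107.1 → 107
  G: 153 − 45.9 = 107.1 → 107
  B: 102 + 0.3×(0−102) = 102 − 30.6 = 71.4 → 71
rgb(107, 107, 71) = #6b6b47.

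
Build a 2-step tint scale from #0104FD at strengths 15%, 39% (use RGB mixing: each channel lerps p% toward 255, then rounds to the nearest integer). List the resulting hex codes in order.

#272AFD, #6466FE

#0104FD is rgb(1, 4, 253).
15%: (1 + 38.1 = 39.1→39, 4 + 37.65 = 41.65→42, 253→253) → #272AFD
39%: (1 + 99.06 = 100.06→100, 4 + 97.89 = 101.89→102, 253 + 0.78 = 253.78→254) → #6466FE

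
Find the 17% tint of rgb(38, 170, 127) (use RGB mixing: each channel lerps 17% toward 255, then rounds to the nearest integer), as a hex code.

#4bb895

A 17% tint moves each channel 17% toward 255:
  R: 38 + 0.17×(255−38) = 38 + 36.89 = 74.89 → 75
  G: 170 + 14.45 = 184.45 → 184
  B: 127 + 21.76 = 148.76 → 149
rgb(75, 184, 149) = #4bb895.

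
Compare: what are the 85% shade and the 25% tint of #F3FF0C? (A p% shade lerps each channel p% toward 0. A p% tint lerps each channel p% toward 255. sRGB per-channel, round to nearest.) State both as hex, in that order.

#F3FF0C is rgb(243, 255, 12).
85% shade:
  R: 243 − 206.55 = 36.45 → 36
  G: 255 + 0.85×(0−255) = 255 − 216.75 = 38.25 → 38
  B: 12 − 10.2 = 1.8 → 2
  → #242602
25% tint:
  R: 243 + 3 = 246 → 246
  G: 255 + 0.25×(255−255) = 255 + 0 = 255 → 255
  B: 12 + 0.25×(255−12) = 12 + 60.75 = 72.75 → 73
  → #F6FF49

#242602, #F6FF49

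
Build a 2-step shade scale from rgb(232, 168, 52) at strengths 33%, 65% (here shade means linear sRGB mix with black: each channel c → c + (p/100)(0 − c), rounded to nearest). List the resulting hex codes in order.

#9B7123, #513B12

33%: (232 − 76.56 = 155.44→155, 168 − 55.44 = 112.56→113, 52 − 17.16 = 34.84→35) → #9B7123
65%: (232 − 150.8 = 81.2→81, 168 − 109.2 = 58.8→59, 52 − 33.8 = 18.2→18) → #513B12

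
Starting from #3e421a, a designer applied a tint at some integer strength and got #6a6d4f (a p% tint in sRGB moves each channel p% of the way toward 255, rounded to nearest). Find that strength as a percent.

23%

#3e421a is rgb(62, 66, 26); #6a6d4f is rgb(106, 109, 79).
On the B channel (widest range): 79 ≈ 26 + (p/100)(255 − 26), so p ≈ 100×(79 − 26)/(255 − 26) = 5300/229 = 23.14.
p = 23 reproduces all three channels after rounding.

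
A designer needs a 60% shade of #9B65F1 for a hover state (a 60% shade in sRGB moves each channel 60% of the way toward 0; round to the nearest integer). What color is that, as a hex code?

#3E2860

#9B65F1 is rgb(155, 101, 241).
Lerp each channel 60% toward 0:
  R: 155 + 0.6×(0−155) = 155 − 93 = 62 → 62
  G: 101 + 0.6×(0−101) = 101 − 60.6 = 40.4 → 40
  B: 241 + 0.6×(0−241) = 241 − 144.6 = 96.4 → 96
rgb(62, 40, 96) = #3E2860.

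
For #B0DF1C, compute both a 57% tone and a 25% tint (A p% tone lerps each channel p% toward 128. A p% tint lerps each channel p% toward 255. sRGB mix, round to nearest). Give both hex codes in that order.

#B0DF1C is rgb(176, 223, 28).
57% tone:
  R: 176 − 27.36 = 148.64 → 149
  G: 223 + 0.57×(128−223) = 223 − 54.15 = 168.85 → 169
  B: 28 + 0.57×(128−28) = 28 + 57 = 85 → 85
  → #95A955
25% tint:
  R: 176 + 19.75 = 195.75 → 196
  G: 223 + 8 = 231 → 231
  B: 28 + 0.25×(255−28) = 28 + 56.75 = 84.75 → 85
  → #C4E755

#95A955, #C4E755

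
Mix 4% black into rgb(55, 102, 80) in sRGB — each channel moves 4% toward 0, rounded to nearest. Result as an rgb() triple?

rgb(53, 98, 77)

Lerp each channel 4% toward 0:
  R: 55 + 0.04×(0−55) = 55 − 2.2 = 52.8 → 53
  G: 102 − 4.08 = 97.92 → 98
  B: 80 + 0.04×(0−80) = 80 − 3.2 = 76.8 → 77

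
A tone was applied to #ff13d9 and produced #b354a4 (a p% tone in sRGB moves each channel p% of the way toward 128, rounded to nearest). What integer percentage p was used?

60%

#ff13d9 is rgb(255, 19, 217); #b354a4 is rgb(179, 84, 164).
On the R channel (widest range): 179 ≈ 255 + (p/100)(128 − 255), so p ≈ 100×(179 − 255)/(128 − 255) = -7600/-127 = 59.84.
p = 60 reproduces all three channels after rounding.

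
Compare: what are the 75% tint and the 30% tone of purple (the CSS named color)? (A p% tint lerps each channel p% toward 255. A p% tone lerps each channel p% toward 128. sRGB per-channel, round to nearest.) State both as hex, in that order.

#DFBFDF, #802680

CSS purple is rgb(128, 0, 128).
75% tint:
  R: 128 + 0.75×(255−128) = 128 + 95.25 = 223.25 → 223
  G: 0 + 0.75×(255−0) = 0 + 191.25 = 191.25 → 191
  B: 128 + 0.75×(255−128) = 128 + 95.25 = 223.25 → 223
  → #DFBFDF
30% tone:
  R: 128 + 0 = 128 → 128
  G: 0 + 38.4 = 38.4 → 38
  B: 128 + 0.3×(128−128) = 128 + 0 = 128 → 128
  → #802680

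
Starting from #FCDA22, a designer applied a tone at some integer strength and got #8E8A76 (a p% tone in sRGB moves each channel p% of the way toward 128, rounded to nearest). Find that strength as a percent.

#FCDA22 is rgb(252, 218, 34); #8E8A76 is rgb(142, 138, 118).
On the R channel (widest range): 142 ≈ 252 + (p/100)(128 − 252), so p ≈ 100×(142 − 252)/(128 − 252) = -11000/-124 = 88.71.
p = 89 reproduces all three channels after rounding.

89%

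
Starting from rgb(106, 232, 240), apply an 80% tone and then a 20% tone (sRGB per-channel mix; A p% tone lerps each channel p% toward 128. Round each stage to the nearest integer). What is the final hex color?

#7D9192

Per channel, c → c + 0.8(128 − c):
  R: 106 + 0.8×(128−106) = 106 + 17.6 = 123.6 → 124
  G: 232 + 0.8×(128−232) = 232 − 83.2 = 148.8 → 149
  B: 240 + 0.8×(128−240) = 240 − 89.6 = 150.4 → 150
After the tone: rgb(124, 149, 150) = #7C9596.
A 20% tone moves each channel 20% toward 128:
  R: 124 + 0.8 = 124.8 → 125
  G: 149 + 0.2×(128−149) = 149 − 4.2 = 144.8 → 145
  B: 150 + 0.2×(128−150) = 150 − 4.4 = 145.6 → 146
rgb(125, 145, 146) = #7D9192.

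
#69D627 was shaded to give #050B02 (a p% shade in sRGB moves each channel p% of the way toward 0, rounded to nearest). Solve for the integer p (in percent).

#69D627 is rgb(105, 214, 39); #050B02 is rgb(5, 11, 2).
On the G channel (widest range): 11 ≈ 214 + (p/100)(0 − 214), so p ≈ 100×(11 − 214)/(0 − 214) = -20300/-214 = 94.86.
p = 95 reproduces all three channels after rounding.

95%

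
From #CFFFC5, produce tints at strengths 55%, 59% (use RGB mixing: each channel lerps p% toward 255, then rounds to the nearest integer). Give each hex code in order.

#E9FFE5, #EBFFE7

#CFFFC5 is rgb(207, 255, 197).
55%: (207 + 26.4 = 233.4→233, 255→255, 197 + 31.9 = 228.9→229) → #E9FFE5
59%: (207 + 28.32 = 235.32→235, 255→255, 197 + 34.22 = 231.22→231) → #EBFFE7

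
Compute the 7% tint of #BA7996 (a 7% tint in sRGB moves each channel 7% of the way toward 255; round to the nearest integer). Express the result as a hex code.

#BA7996 is rgb(186, 121, 150).
A 7% tint moves each channel 7% toward 255:
  R: 186 + 4.83 = 190.83 → 191
  G: 121 + 9.38 = 130.38 → 130
  B: 150 + 7.35 = 157.35 → 157
rgb(191, 130, 157) = #BF829D.

#BF829D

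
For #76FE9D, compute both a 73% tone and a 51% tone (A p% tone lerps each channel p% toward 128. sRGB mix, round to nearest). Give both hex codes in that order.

#76FE9D is rgb(118, 254, 157).
73% tone:
  R: 118 + 7.3 = 125.3 → 125
  G: 254 + 0.73×(128−254) = 254 − 91.98 = 162.02 → 162
  B: 157 + 0.73×(128−157) = 157 − 21.17 = 135.83 → 136
  → #7DA288
51% tone:
  R: 118 + 0.51×(128−118) = 118 + 5.1 = 123.1 → 123
  G: 254 + 0.51×(128−254) = 254 − 64.26 = 189.74 → 190
  B: 157 − 14.79 = 142.21 → 142
  → #7BBE8E

#7DA288, #7BBE8E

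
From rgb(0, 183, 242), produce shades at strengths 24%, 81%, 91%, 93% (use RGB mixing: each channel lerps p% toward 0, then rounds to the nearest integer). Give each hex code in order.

24%: (0→0, 183 − 43.92 = 139.08→139, 242 − 58.08 = 183.92→184) → #008BB8
81%: (0→0, 183 − 148.23 = 34.77→35, 242 − 196.02 = 45.98→46) → #00232E
91%: (0→0, 183 − 166.53 = 16.47→16, 242 − 220.22 = 21.78→22) → #001016
93%: (0→0, 183 − 170.19 = 12.81→13, 242 − 225.06 = 16.94→17) → #000D11

#008BB8, #00232E, #001016, #000D11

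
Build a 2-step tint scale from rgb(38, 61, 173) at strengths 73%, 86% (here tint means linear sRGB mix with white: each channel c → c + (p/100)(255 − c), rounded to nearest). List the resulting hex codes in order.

73%: (38 + 158.41 = 196.41→196, 61 + 141.62 = 202.62→203, 173 + 59.86 = 232.86→233) → #C4CBE9
86%: (38 + 186.62 = 224.62→225, 61 + 166.84 = 227.84→228, 173 + 70.52 = 243.52→244) → #E1E4F4

#C4CBE9, #E1E4F4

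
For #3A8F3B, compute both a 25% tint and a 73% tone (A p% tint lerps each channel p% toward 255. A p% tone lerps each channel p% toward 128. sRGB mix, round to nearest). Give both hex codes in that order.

#6BAB6C, #6D846D

#3A8F3B is rgb(58, 143, 59).
25% tint:
  R: 58 + 0.25×(255−58) = 58 + 49.25 = 107.25 → 107
  G: 143 + 0.25×(255−143) = 143 + 28 = 171 → 171
  B: 59 + 49 = 108 → 108
  → #6BAB6C
73% tone:
  R: 58 + 51.1 = 109.1 → 109
  G: 143 + 0.73×(128−143) = 143 − 10.95 = 132.05 → 132
  B: 59 + 0.73×(128−59) = 59 + 50.37 = 109.37 → 109
  → #6D846D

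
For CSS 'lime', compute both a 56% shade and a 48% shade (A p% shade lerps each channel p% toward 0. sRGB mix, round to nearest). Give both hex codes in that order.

#007000, #008500

CSS lime is rgb(0, 255, 0).
56% shade:
  R: 0 + 0 = 0 → 0
  G: 255 + 0.56×(0−255) = 255 − 142.8 = 112.2 → 112
  B: 0 + 0 = 0 → 0
  → #007000
48% shade:
  R: 0 + 0.48×(0−0) = 0 + 0 = 0 → 0
  G: 255 + 0.48×(0−255) = 255 − 122.4 = 132.6 → 133
  B: 0 + 0 = 0 → 0
  → #008500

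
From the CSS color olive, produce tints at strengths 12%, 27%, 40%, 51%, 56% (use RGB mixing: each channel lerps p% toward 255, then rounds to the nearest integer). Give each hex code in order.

#8F8F1F, #A2A245, #B3B366, #C1C182, #C7C78F

CSS olive is rgb(128, 128, 0).
12%: (128 + 15.24 = 143.24→143, 128 + 15.24 = 143.24→143, 0 + 30.6 = 30.6→31) → #8F8F1F
27%: (128 + 34.29 = 162.29→162, 128 + 34.29 = 162.29→162, 0 + 68.85 = 68.85→69) → #A2A245
40%: (128 + 50.8 = 178.8→179, 128 + 50.8 = 178.8→179, 0 + 102 = 102→102) → #B3B366
51%: (128 + 64.77 = 192.77→193, 128 + 64.77 = 192.77→193, 0 + 130.05 = 130.05→130) → #C1C182
56%: (128 + 71.12 = 199.12→199, 128 + 71.12 = 199.12→199, 0 + 142.8 = 142.8→143) → #C7C78F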